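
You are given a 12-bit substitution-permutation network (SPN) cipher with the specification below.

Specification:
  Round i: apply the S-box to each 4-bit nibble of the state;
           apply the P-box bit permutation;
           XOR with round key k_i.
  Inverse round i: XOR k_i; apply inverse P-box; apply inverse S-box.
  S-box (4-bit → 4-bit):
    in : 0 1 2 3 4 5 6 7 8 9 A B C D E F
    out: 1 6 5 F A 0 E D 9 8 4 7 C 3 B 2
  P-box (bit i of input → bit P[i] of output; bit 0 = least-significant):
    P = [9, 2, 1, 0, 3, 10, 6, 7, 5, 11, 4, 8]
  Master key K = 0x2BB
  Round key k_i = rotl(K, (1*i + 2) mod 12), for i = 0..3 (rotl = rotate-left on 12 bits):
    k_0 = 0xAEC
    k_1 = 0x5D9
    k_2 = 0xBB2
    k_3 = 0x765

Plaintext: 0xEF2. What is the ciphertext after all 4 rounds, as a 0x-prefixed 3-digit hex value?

s_0 = plaintext = 0xEF2
s_1 = Round(s_0, k_0) = 0x5CE
s_2 = Round(s_1, k_1) = 0x71C
s_3 = Round(s_2, k_2) = 0xEC1
s_4 = Round(s_3, k_3) = 0xE83

0xE83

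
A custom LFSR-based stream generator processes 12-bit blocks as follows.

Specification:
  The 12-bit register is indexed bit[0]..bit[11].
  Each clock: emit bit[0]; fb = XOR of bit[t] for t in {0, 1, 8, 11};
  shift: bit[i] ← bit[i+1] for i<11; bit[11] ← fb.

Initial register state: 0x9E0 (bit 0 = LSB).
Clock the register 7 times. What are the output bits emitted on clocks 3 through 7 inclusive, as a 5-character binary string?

00011

reg_0 = 0x9E0
clock 1: out=0, reg = 0x4F0
clock 2: out=0, reg = 0x278
clock 3: out=0, reg = 0x13C
clock 4: out=0, reg = 0x89E
clock 5: out=0, reg = 0x44F
clock 6: out=1, reg = 0x227
clock 7: out=1, reg = 0x113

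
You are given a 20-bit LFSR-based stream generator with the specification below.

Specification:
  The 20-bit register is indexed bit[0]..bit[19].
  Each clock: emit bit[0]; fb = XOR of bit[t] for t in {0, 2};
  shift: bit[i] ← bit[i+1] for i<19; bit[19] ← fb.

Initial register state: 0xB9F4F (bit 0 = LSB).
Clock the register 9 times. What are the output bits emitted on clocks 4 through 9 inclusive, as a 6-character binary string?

reg_0 = 0xB9F4F
clock 1: out=1, reg = 0x5CFA7
clock 2: out=1, reg = 0x2E7D3
clock 3: out=1, reg = 0x973E9
clock 4: out=1, reg = 0xCB9F4
clock 5: out=0, reg = 0xE5CFA
clock 6: out=0, reg = 0x72E7D
clock 7: out=1, reg = 0x3973E
clock 8: out=0, reg = 0x9CB9F
clock 9: out=1, reg = 0x4E5CF

100101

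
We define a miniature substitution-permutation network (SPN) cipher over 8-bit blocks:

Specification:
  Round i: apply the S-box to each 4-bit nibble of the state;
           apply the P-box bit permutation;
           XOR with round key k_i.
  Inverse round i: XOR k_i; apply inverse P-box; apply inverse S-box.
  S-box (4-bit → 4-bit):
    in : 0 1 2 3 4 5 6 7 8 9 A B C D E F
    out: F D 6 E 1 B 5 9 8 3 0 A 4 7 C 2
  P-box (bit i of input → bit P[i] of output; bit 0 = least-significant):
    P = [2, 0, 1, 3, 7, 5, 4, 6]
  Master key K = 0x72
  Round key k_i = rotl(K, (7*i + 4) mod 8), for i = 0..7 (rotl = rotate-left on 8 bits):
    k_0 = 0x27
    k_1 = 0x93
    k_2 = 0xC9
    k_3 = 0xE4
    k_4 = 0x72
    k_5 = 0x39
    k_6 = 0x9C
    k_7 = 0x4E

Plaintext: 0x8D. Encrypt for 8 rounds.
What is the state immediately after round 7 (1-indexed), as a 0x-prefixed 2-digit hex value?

0xD8

s_0 = plaintext = 0x8D
s_1 = Round(s_0, k_0) = 0x60
s_2 = Round(s_1, k_1) = 0x0C
s_3 = Round(s_2, k_2) = 0x3B
s_4 = Round(s_3, k_3) = 0x9D
s_5 = Round(s_4, k_4) = 0xD5
s_6 = Round(s_5, k_5) = 0x84
s_7 = Round(s_6, k_6) = 0xD8
s_8 = Round(s_7, k_7) = 0xF6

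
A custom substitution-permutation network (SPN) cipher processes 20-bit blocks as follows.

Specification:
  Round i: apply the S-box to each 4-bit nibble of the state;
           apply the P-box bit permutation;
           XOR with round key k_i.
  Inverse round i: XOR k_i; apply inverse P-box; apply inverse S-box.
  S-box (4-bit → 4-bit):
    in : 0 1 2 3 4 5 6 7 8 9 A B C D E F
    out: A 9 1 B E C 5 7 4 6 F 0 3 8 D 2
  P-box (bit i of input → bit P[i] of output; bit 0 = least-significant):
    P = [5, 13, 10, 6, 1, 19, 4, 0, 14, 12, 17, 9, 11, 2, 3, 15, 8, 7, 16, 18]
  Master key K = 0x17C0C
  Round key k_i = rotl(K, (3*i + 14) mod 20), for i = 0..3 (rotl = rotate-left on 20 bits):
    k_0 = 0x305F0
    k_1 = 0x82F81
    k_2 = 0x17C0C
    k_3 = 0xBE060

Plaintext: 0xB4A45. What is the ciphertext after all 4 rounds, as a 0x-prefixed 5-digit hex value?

0x6DC6F

s_0 = plaintext = 0xB4A45
s_1 = Round(s_0, k_0) = 0x9D3AD
s_2 = Round(s_1, k_1) = 0x1FD52
s_3 = Round(s_2, k_2) = 0x57F39
s_4 = Round(s_3, k_3) = 0x6DC6F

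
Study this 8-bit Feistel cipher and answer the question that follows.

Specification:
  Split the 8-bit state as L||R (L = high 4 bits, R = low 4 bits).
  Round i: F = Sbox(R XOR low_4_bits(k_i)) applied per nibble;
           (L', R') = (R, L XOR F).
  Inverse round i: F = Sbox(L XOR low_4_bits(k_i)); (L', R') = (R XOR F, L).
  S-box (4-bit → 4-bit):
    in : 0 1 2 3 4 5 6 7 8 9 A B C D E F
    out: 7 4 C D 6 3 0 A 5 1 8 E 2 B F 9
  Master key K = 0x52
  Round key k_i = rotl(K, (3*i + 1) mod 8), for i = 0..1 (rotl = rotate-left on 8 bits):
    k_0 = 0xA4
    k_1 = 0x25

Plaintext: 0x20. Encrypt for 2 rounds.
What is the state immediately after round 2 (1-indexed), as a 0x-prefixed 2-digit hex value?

s_0 = plaintext = 0x20
s_1 = Round(s_0, k_0) = 0x04
s_2 = Round(s_1, k_1) = 0x44

0x44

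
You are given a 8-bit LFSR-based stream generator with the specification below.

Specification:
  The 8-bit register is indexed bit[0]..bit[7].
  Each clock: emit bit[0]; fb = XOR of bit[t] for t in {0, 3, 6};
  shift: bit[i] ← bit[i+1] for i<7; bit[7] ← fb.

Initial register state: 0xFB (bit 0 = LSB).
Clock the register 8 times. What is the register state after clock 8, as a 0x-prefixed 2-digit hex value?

0x2B

reg_0 = 0xFB
clock 1: out=1, reg = 0xFD
clock 2: out=1, reg = 0xFE
clock 3: out=0, reg = 0x7F
clock 4: out=1, reg = 0xBF
clock 5: out=1, reg = 0x5F
clock 6: out=1, reg = 0xAF
clock 7: out=1, reg = 0x57
clock 8: out=1, reg = 0x2B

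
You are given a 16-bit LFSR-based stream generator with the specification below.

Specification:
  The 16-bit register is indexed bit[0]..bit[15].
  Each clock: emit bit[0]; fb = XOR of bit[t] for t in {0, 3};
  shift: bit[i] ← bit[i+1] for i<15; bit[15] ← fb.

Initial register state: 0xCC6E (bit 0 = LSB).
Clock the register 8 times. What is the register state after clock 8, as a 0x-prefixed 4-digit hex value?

0xE3CC

reg_0 = 0xCC6E
clock 1: out=0, reg = 0xE637
clock 2: out=1, reg = 0xF31B
clock 3: out=1, reg = 0x798D
clock 4: out=1, reg = 0x3CC6
clock 5: out=0, reg = 0x1E63
clock 6: out=1, reg = 0x8F31
clock 7: out=1, reg = 0xC798
clock 8: out=0, reg = 0xE3CC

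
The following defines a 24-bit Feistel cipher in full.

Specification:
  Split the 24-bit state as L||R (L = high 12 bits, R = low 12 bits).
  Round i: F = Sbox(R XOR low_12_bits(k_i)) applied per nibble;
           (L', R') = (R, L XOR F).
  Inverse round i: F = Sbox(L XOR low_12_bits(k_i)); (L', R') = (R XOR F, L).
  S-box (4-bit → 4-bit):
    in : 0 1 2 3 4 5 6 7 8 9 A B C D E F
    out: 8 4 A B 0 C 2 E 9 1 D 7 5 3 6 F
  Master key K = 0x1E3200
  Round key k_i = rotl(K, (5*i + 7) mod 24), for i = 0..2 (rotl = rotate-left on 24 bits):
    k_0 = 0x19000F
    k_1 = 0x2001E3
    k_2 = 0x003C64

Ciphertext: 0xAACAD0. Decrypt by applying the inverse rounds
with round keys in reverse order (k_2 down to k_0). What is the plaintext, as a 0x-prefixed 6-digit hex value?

s_0 = ciphertext = 0xAACAD0
s_1 = InvRound(s_0, k_2) = 0x889AAC
s_2 = InvRound(s_1, k_1) = 0xB81889
s_3 = InvRound(s_2, k_0) = 0xF1FB81

0xF1FB81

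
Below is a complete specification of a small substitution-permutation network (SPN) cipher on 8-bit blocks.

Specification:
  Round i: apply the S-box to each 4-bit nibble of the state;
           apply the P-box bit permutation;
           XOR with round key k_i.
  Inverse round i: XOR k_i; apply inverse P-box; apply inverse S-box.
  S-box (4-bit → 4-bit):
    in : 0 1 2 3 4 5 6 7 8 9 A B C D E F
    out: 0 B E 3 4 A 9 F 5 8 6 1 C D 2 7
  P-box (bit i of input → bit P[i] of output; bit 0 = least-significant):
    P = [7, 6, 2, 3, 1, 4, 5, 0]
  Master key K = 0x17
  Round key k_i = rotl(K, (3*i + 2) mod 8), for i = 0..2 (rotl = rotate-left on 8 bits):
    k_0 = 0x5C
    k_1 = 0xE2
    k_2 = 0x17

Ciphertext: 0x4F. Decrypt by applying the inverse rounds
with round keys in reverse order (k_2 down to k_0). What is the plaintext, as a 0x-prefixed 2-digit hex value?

s_0 = ciphertext = 0x4F
s_1 = InvRound(s_0, k_2) = 0xE5
s_2 = InvRound(s_1, k_1) = 0x64
s_3 = InvRound(s_2, k_0) = 0xA9

0xA9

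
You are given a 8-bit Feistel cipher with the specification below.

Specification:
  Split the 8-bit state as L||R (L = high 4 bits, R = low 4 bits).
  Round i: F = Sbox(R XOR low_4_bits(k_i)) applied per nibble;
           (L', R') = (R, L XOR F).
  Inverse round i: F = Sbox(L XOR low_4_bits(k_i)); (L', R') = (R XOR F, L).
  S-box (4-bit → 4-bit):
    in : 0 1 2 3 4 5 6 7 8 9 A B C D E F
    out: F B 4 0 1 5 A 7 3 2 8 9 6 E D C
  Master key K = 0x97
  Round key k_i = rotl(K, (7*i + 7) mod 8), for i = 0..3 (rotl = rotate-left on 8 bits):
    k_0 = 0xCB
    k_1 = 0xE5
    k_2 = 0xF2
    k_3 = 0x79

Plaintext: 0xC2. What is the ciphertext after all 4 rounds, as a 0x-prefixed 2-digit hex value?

s_0 = plaintext = 0xC2
s_1 = Round(s_0, k_0) = 0x2E
s_2 = Round(s_1, k_1) = 0xEB
s_3 = Round(s_2, k_2) = 0xBC
s_4 = Round(s_3, k_3) = 0xCE

0xCE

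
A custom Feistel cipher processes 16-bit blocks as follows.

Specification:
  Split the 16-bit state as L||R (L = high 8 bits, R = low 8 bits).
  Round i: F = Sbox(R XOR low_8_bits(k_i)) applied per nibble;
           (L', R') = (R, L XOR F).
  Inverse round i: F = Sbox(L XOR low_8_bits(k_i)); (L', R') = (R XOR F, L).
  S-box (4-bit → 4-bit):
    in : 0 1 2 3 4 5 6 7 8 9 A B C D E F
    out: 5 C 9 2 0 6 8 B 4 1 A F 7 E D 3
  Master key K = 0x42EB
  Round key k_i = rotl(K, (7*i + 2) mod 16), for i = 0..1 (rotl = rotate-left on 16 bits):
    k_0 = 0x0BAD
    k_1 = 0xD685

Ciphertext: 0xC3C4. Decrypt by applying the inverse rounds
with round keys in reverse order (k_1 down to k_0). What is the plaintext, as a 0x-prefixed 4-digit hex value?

s_0 = ciphertext = 0xC3C4
s_1 = InvRound(s_0, k_1) = 0xCCC3
s_2 = InvRound(s_1, k_0) = 0x4FCC

0x4FCC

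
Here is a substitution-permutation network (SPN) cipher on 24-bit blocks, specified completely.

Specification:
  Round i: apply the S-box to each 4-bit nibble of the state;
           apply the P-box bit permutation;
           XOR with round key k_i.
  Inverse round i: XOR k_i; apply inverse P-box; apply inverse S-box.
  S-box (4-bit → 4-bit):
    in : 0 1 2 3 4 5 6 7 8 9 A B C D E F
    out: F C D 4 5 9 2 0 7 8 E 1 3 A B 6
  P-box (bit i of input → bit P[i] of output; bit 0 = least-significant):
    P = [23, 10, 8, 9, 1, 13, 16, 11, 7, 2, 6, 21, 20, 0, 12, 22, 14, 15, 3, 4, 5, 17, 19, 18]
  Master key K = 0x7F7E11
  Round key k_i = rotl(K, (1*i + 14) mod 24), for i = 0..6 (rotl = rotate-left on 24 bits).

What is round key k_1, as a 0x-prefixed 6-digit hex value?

0x08BFBF

K = 0x7F7E11
k_0 = rotl(K, (1*0+14) mod 24) = rotl(K, 14) = 0x845FDF
k_1 = rotl(K, (1*1+14) mod 24) = rotl(K, 15) = 0x08BFBF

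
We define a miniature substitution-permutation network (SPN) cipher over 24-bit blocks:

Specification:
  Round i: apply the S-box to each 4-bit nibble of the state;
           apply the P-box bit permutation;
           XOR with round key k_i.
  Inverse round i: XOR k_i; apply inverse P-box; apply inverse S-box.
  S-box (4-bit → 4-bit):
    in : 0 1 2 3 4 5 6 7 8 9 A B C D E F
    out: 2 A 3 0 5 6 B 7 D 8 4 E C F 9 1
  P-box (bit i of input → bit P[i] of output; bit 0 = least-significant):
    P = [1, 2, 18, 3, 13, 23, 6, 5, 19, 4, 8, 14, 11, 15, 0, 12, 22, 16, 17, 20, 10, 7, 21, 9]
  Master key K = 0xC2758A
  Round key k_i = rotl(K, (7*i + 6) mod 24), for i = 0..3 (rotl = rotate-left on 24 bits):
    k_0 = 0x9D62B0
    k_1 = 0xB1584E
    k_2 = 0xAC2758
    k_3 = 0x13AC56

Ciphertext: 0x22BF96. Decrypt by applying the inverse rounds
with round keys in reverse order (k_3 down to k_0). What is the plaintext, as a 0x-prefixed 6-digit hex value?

s_0 = ciphertext = 0x22BF96
s_1 = InvRound(s_0, k_3) = 0xB19AA3
s_2 = InvRound(s_1, k_2) = 0x21D788
s_3 = InvRound(s_2, k_1) = 0x692A52
s_4 = InvRound(s_3, k_0) = 0x5EF9B4

0x5EF9B4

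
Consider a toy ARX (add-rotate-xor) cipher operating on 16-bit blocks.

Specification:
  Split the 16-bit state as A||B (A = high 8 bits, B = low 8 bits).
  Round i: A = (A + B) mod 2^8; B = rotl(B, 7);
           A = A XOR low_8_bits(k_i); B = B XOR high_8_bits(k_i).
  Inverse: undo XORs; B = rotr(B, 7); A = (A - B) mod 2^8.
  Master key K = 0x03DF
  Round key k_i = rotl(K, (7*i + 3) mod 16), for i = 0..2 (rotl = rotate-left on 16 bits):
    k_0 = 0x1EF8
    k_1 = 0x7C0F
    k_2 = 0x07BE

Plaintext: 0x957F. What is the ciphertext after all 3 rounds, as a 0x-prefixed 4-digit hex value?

0x9051

s_0 = plaintext = 0x957F
s_1 = Round(s_0, k_0) = 0xECA1
s_2 = Round(s_1, k_1) = 0x82AC
s_3 = Round(s_2, k_2) = 0x9051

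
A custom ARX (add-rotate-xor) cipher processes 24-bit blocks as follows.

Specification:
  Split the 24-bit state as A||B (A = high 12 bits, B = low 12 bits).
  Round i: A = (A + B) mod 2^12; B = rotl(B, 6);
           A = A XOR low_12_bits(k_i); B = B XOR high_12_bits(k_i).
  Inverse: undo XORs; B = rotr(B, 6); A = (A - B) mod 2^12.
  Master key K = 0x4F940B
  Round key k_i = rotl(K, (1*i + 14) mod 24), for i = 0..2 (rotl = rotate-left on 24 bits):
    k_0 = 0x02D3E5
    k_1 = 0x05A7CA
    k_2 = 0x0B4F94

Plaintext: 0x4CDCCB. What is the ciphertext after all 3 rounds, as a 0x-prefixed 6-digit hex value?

0x5F64EB

s_0 = plaintext = 0x4CDCCB
s_1 = Round(s_0, k_0) = 0x27D2DE
s_2 = Round(s_1, k_1) = 0x2917D1
s_3 = Round(s_2, k_2) = 0x5F64EB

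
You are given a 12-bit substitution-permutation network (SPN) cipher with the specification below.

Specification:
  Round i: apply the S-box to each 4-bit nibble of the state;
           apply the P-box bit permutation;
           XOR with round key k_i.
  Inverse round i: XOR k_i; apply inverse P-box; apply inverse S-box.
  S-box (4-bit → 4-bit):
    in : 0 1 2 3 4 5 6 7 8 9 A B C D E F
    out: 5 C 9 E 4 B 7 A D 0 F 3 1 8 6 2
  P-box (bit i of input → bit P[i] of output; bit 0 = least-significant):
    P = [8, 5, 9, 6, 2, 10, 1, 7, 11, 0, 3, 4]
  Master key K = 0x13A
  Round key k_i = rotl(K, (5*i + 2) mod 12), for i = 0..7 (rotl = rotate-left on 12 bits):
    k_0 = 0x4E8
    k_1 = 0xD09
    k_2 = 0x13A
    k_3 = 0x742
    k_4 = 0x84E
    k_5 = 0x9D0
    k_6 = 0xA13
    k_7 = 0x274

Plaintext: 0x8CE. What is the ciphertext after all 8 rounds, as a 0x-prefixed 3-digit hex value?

0xF93

s_0 = plaintext = 0x8CE
s_1 = Round(s_0, k_0) = 0xED4
s_2 = Round(s_1, k_1) = 0xF80
s_3 = Round(s_2, k_2) = 0x2BD
s_4 = Round(s_3, k_3) = 0xB16
s_5 = Round(s_4, k_4) = 0x3ED
s_6 = Round(s_5, k_5) = 0xD8B
s_7 = Round(s_6, k_6) = 0xBA5
s_8 = Round(s_7, k_7) = 0xF93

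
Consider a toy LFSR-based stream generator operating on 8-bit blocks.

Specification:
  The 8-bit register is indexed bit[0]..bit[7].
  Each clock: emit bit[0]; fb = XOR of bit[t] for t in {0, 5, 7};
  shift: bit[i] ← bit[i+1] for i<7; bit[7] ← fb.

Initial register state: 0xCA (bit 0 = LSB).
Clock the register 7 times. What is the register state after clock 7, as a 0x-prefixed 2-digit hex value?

reg_0 = 0xCA
clock 1: out=0, reg = 0xE5
clock 2: out=1, reg = 0xF2
clock 3: out=0, reg = 0x79
clock 4: out=1, reg = 0x3C
clock 5: out=0, reg = 0x9E
clock 6: out=0, reg = 0xCF
clock 7: out=1, reg = 0x67

0x67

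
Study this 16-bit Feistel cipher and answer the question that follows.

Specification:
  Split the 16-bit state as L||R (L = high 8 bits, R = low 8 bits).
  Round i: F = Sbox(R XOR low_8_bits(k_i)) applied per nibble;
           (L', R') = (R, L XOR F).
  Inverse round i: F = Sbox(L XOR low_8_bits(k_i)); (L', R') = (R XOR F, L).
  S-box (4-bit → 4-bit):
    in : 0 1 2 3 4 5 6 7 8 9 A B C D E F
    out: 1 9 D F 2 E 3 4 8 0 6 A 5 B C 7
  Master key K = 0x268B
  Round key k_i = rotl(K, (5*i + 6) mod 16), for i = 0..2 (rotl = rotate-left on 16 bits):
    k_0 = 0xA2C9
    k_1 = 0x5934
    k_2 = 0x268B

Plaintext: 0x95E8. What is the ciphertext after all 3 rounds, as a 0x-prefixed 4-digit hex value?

s_0 = plaintext = 0x95E8
s_1 = Round(s_0, k_0) = 0xE84C
s_2 = Round(s_1, k_1) = 0x4CA0
s_3 = Round(s_2, k_2) = 0xA096

0xA096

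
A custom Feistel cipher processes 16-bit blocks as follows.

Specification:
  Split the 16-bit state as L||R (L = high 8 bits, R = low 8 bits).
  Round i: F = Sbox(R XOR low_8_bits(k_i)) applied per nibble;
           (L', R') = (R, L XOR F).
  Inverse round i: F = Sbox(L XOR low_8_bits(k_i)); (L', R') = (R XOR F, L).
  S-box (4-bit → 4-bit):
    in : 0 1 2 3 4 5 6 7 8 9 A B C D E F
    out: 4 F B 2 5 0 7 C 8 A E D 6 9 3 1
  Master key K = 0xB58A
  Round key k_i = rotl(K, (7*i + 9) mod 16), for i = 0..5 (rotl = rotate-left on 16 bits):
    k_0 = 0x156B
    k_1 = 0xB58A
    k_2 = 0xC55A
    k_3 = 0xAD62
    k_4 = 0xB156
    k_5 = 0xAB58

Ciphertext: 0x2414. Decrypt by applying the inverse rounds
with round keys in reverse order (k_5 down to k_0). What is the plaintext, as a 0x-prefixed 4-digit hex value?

0x2240

s_0 = ciphertext = 0x2414
s_1 = InvRound(s_0, k_5) = 0xD224
s_2 = InvRound(s_1, k_4) = 0xA1D2
s_3 = InvRound(s_2, k_3) = 0xB0A1
s_4 = InvRound(s_3, k_2) = 0x9FB0
s_5 = InvRound(s_4, k_1) = 0x409F
s_6 = InvRound(s_5, k_0) = 0x2240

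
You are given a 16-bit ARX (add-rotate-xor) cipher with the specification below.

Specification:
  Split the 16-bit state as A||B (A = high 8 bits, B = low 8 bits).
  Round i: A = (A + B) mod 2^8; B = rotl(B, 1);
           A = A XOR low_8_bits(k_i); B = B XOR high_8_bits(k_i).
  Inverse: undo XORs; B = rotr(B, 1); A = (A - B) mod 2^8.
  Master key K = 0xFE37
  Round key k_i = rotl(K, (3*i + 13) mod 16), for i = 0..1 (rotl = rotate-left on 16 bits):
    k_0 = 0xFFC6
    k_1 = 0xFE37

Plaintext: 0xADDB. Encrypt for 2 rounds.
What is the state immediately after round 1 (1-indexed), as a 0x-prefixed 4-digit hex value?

0x4E48

s_0 = plaintext = 0xADDB
s_1 = Round(s_0, k_0) = 0x4E48
s_2 = Round(s_1, k_1) = 0xA16E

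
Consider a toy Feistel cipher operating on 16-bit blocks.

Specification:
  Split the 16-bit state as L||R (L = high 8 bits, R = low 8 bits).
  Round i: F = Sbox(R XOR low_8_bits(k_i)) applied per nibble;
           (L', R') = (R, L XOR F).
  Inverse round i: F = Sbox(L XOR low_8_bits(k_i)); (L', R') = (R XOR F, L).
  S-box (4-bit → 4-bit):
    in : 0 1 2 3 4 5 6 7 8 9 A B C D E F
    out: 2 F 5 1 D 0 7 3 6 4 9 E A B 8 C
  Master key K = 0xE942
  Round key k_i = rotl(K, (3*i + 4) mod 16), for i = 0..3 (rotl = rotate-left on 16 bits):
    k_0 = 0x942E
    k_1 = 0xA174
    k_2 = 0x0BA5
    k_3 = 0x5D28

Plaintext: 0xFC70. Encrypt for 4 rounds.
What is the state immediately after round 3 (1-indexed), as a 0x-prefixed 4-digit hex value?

0x1217

s_0 = plaintext = 0xFC70
s_1 = Round(s_0, k_0) = 0x70F4
s_2 = Round(s_1, k_1) = 0xF412
s_3 = Round(s_2, k_2) = 0x1217
s_4 = Round(s_3, k_3) = 0x170E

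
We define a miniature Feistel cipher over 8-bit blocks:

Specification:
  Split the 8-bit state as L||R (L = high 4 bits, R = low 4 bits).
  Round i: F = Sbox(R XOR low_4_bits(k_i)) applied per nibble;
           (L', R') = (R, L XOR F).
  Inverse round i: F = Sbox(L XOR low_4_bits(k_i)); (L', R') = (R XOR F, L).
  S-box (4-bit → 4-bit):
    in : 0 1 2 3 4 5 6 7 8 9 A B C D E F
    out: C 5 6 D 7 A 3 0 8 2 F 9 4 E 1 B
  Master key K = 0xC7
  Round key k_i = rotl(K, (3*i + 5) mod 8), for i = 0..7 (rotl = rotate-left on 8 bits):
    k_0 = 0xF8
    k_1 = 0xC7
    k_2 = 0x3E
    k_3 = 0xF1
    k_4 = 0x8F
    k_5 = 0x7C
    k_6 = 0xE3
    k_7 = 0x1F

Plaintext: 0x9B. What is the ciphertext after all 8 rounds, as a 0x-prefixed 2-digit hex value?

s_0 = plaintext = 0x9B
s_1 = Round(s_0, k_0) = 0xB4
s_2 = Round(s_1, k_1) = 0x46
s_3 = Round(s_2, k_2) = 0x6C
s_4 = Round(s_3, k_3) = 0xC8
s_5 = Round(s_4, k_4) = 0x8C
s_6 = Round(s_5, k_5) = 0xC4
s_7 = Round(s_6, k_6) = 0x4C
s_8 = Round(s_7, k_7) = 0xC9

0xC9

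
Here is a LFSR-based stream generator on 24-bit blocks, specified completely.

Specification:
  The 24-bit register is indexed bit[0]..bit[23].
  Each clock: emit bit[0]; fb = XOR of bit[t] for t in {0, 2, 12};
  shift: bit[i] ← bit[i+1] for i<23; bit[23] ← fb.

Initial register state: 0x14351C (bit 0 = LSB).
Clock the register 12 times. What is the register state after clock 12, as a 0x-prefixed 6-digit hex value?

reg_0 = 0x14351C
clock 1: out=0, reg = 0x0A1A8E
clock 2: out=0, reg = 0x050D47
clock 3: out=1, reg = 0x0286A3
clock 4: out=1, reg = 0x814351
clock 5: out=1, reg = 0xC0A1A8
clock 6: out=0, reg = 0x6050D4
clock 7: out=0, reg = 0x30286A
clock 8: out=0, reg = 0x181435
clock 9: out=1, reg = 0x8C0A1A
clock 10: out=0, reg = 0x46050D
clock 11: out=1, reg = 0x230286
clock 12: out=0, reg = 0x918143

0x918143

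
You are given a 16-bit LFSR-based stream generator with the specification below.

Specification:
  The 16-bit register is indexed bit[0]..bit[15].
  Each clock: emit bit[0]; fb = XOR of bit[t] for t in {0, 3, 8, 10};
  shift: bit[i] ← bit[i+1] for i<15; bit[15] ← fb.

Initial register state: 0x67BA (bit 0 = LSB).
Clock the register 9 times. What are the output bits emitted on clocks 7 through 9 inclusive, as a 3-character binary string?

011

reg_0 = 0x67BA
clock 1: out=0, reg = 0xB3DD
clock 2: out=1, reg = 0xD9EE
clock 3: out=0, reg = 0x6CF7
clock 4: out=1, reg = 0x367B
clock 5: out=1, reg = 0x9B3D
clock 6: out=1, reg = 0xCD9E
clock 7: out=0, reg = 0xE6CF
clock 8: out=1, reg = 0xF367
clock 9: out=1, reg = 0x79B3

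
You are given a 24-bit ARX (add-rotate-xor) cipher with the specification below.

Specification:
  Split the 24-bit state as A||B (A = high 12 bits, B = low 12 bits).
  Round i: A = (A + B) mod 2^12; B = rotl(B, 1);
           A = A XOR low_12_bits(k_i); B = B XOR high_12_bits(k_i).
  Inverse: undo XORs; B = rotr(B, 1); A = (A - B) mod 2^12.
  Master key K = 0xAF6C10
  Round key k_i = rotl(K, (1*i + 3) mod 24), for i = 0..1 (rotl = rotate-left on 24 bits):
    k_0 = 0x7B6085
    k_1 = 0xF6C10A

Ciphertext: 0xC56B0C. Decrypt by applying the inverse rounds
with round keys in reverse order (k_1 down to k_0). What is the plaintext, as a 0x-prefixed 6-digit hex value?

s_0 = ciphertext = 0xC56B0C
s_1 = InvRound(s_0, k_1) = 0xB2C230
s_2 = InvRound(s_1, k_0) = 0x8E62C3

0x8E62C3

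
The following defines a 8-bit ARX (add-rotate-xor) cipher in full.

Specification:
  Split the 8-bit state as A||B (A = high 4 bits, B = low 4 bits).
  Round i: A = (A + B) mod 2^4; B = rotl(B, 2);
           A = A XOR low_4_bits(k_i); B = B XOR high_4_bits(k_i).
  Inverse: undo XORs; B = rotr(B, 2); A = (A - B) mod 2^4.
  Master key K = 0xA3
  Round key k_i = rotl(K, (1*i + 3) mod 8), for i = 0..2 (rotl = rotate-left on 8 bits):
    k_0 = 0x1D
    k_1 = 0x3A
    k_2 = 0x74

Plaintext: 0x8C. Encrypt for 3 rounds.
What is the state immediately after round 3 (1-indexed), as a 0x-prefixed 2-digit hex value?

s_0 = plaintext = 0x8C
s_1 = Round(s_0, k_0) = 0x92
s_2 = Round(s_1, k_1) = 0x1B
s_3 = Round(s_2, k_2) = 0x89

0x89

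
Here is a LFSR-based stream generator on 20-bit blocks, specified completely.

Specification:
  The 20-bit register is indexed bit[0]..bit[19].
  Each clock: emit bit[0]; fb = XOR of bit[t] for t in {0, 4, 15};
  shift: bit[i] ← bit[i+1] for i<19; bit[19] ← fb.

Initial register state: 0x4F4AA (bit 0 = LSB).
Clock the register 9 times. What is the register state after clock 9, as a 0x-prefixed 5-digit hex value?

0x64A7A

reg_0 = 0x4F4AA
clock 1: out=0, reg = 0xA7A55
clock 2: out=1, reg = 0x53D2A
clock 3: out=0, reg = 0x29E95
clock 4: out=1, reg = 0x94F4A
clock 5: out=0, reg = 0x4A7A5
clock 6: out=1, reg = 0x253D2
clock 7: out=0, reg = 0x929E9
clock 8: out=1, reg = 0xC94F4
clock 9: out=0, reg = 0x64A7A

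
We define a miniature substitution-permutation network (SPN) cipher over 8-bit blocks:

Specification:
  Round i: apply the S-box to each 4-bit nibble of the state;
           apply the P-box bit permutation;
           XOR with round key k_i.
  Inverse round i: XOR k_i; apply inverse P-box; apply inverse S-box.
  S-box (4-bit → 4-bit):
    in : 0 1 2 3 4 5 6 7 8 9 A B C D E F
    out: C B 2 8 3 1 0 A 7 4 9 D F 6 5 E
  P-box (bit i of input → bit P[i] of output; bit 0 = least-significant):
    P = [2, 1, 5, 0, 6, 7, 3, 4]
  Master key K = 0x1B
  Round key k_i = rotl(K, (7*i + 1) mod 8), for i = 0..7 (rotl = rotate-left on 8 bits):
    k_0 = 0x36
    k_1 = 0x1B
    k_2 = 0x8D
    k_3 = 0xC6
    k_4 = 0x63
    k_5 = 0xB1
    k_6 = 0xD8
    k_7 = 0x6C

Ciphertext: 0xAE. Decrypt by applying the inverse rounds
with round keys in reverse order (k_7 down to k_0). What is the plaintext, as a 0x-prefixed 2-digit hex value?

0x12

s_0 = ciphertext = 0xAE
s_1 = InvRound(s_0, k_7) = 0x42
s_2 = InvRound(s_1, k_6) = 0xF2
s_3 = InvRound(s_2, k_5) = 0x57
s_4 = InvRound(s_3, k_4) = 0x3E
s_5 = InvRound(s_4, k_3) = 0xC9
s_6 = InvRound(s_5, k_2) = 0x55
s_7 = InvRound(s_6, k_1) = 0xE4
s_8 = InvRound(s_7, k_0) = 0x12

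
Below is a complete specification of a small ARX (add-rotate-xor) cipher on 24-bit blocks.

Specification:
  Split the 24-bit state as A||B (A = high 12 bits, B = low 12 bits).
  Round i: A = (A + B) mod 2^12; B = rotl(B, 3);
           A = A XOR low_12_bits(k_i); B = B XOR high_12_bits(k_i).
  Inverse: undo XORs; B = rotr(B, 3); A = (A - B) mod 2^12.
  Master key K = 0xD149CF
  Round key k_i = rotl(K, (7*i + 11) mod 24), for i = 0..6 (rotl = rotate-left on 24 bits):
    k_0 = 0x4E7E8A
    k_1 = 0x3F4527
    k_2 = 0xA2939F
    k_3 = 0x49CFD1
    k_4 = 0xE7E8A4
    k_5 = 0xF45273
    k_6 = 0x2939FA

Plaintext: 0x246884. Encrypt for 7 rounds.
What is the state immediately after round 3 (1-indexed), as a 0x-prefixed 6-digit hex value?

0x58F54B

s_0 = plaintext = 0x246884
s_1 = Round(s_0, k_0) = 0x4400C3
s_2 = Round(s_1, k_1) = 0x0245EC
s_3 = Round(s_2, k_2) = 0x58F54B
s_4 = Round(s_3, k_3) = 0x50BEC6
s_5 = Round(s_4, k_4) = 0xB75849
s_6 = Round(s_5, k_5) = 0x1CDD09
s_7 = Round(s_6, k_6) = 0x72CADD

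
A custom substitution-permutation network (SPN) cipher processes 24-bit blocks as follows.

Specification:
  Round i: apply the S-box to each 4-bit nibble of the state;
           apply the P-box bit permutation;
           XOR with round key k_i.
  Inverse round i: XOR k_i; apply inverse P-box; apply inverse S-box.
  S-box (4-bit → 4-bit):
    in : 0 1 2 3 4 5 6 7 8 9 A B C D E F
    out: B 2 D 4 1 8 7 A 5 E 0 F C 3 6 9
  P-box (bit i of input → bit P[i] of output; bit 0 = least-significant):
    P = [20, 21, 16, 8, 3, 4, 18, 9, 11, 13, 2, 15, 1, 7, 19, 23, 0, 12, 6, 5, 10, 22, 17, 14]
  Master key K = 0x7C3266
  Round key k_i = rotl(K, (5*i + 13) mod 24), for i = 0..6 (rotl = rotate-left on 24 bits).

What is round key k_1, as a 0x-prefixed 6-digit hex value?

K = 0x7C3266
k_0 = rotl(K, (5*0+13) mod 24) = rotl(K, 13) = 0x4CCF86
k_1 = rotl(K, (5*1+13) mod 24) = rotl(K, 18) = 0x99F0C9

0x99F0C9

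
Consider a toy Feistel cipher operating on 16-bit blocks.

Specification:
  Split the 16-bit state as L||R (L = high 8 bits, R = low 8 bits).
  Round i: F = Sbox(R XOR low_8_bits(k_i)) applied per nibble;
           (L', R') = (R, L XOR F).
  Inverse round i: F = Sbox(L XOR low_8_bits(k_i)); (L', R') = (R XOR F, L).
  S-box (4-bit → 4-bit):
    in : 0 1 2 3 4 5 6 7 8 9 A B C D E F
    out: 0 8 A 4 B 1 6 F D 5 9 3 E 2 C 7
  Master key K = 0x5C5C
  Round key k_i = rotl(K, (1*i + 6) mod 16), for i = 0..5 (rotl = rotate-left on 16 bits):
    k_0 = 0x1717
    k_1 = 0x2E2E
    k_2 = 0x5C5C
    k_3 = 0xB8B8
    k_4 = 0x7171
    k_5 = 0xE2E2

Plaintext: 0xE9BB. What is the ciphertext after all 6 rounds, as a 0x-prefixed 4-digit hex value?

s_0 = plaintext = 0xE9BB
s_1 = Round(s_0, k_0) = 0xBB77
s_2 = Round(s_1, k_1) = 0x77AE
s_3 = Round(s_2, k_2) = 0xAE0D
s_4 = Round(s_3, k_3) = 0x0D9F
s_5 = Round(s_4, k_4) = 0x9FC1
s_6 = Round(s_5, k_5) = 0xC13B

0xC13B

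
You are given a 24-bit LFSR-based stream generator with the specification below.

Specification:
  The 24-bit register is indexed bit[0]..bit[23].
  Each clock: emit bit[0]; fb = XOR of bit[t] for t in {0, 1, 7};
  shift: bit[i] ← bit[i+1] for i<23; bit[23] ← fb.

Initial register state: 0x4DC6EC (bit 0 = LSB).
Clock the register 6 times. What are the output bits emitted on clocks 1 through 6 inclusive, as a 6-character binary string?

001101

reg_0 = 0x4DC6EC
clock 1: out=0, reg = 0xA6E376
clock 2: out=0, reg = 0xD371BB
clock 3: out=1, reg = 0xE9B8DD
clock 4: out=1, reg = 0x74DC6E
clock 5: out=0, reg = 0xBA6E37
clock 6: out=1, reg = 0x5D371B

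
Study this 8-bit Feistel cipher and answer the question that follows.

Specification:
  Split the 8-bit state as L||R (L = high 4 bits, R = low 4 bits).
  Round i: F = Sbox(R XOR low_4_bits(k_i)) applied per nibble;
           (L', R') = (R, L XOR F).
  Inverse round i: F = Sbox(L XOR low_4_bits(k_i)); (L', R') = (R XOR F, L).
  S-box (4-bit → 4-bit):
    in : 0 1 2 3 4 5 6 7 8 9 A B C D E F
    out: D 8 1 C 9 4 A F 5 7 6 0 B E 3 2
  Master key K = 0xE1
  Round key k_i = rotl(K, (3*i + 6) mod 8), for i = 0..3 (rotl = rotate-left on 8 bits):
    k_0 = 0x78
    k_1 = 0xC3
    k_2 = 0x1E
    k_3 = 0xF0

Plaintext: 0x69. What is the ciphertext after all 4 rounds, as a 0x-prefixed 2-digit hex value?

s_0 = plaintext = 0x69
s_1 = Round(s_0, k_0) = 0x9E
s_2 = Round(s_1, k_1) = 0xE7
s_3 = Round(s_2, k_2) = 0x79
s_4 = Round(s_3, k_3) = 0x90

0x90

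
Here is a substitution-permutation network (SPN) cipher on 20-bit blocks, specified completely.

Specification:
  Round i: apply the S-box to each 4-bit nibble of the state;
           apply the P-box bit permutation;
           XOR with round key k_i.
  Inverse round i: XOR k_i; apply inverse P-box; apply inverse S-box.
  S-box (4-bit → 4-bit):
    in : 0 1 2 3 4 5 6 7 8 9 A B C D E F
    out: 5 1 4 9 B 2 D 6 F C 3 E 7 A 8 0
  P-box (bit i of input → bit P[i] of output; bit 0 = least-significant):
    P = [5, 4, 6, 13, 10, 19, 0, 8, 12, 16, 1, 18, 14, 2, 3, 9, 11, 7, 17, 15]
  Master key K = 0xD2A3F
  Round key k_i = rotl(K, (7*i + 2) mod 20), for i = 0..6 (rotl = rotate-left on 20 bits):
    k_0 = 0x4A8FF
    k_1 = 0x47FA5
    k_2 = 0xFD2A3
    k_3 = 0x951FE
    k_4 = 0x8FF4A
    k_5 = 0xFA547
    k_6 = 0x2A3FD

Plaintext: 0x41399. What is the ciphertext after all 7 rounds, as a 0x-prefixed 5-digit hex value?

0x1C632

s_0 = plaintext = 0x41399
s_1 = Round(s_0, k_0) = 0x0513E
s_2 = Round(s_1, k_1) = 0x642A1
s_3 = Round(s_2, k_2) = 0x51C85
s_4 = Round(s_3, k_3) = 0x0046D
s_5 = Round(s_4, k_4) = 0xF8253
s_6 = Round(s_5, k_5) = 0x7C769
s_7 = Round(s_6, k_6) = 0x1C632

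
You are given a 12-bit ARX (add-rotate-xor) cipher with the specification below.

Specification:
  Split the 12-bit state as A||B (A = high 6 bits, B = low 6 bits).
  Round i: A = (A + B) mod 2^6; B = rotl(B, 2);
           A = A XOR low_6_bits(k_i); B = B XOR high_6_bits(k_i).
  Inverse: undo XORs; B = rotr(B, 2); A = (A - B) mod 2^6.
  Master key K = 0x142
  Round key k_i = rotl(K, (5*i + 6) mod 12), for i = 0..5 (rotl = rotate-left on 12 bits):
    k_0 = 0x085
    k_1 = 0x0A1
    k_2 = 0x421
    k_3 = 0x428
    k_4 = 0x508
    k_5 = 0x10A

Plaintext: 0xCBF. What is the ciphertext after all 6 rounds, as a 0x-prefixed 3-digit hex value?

s_0 = plaintext = 0xCBF
s_1 = Round(s_0, k_0) = 0xD3D
s_2 = Round(s_1, k_1) = 0x435
s_3 = Round(s_2, k_2) = 0x907
s_4 = Round(s_3, k_3) = 0x0CC
s_5 = Round(s_4, k_4) = 0x1E4
s_6 = Round(s_5, k_5) = 0x856

0x856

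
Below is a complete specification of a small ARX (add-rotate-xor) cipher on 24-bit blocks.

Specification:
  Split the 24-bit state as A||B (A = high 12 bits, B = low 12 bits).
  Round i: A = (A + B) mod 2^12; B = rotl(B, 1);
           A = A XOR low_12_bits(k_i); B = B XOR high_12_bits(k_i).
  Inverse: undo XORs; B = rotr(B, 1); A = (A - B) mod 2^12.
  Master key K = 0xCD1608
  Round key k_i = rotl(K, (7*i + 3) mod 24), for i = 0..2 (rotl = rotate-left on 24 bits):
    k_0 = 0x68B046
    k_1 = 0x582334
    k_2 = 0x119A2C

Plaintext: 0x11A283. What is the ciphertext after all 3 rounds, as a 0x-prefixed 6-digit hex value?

0xCD8429

s_0 = plaintext = 0x11A283
s_1 = Round(s_0, k_0) = 0x3DB38D
s_2 = Round(s_1, k_1) = 0x45C298
s_3 = Round(s_2, k_2) = 0xCD8429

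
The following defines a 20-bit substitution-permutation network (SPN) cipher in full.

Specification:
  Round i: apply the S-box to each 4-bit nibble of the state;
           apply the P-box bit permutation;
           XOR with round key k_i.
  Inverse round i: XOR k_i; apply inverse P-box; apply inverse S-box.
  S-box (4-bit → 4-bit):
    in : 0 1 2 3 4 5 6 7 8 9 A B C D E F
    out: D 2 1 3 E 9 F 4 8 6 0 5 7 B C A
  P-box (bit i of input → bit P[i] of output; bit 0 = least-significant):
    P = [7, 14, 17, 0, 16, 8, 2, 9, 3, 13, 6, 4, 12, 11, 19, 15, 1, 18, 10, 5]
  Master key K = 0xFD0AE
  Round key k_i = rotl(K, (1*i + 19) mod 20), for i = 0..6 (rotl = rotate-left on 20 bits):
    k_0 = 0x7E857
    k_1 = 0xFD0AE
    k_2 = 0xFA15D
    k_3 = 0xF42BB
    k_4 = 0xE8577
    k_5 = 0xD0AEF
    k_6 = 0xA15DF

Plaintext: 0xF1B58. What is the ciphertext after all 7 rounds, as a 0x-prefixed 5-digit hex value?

0x4BD1A

s_0 = plaintext = 0xF1B58
s_1 = Round(s_0, k_0) = 0x2E23E
s_2 = Round(s_1, k_1) = 0x451A5
s_3 = Round(s_2, k_2) = 0xB15FC
s_4 = Round(s_3, k_3) = 0xD0D21
s_5 = Round(s_4, k_4) = 0x3754D
s_6 = Round(s_5, k_5) = 0x14970
s_7 = Round(s_6, k_6) = 0x4BD1A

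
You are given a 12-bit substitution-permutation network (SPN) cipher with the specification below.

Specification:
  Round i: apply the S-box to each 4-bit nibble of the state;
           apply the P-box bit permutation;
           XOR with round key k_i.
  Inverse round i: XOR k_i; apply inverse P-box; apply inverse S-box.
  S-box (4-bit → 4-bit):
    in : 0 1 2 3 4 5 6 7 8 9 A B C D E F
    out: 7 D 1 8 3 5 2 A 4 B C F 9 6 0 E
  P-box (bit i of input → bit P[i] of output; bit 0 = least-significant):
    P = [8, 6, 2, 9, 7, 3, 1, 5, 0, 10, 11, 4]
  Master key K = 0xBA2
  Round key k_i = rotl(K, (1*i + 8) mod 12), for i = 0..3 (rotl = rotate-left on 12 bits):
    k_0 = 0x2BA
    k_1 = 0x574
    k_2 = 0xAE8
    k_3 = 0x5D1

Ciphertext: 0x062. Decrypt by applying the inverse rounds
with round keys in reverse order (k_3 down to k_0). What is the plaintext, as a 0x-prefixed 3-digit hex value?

0x9CF

s_0 = ciphertext = 0x062
s_1 = InvRound(s_0, k_3) = 0x912
s_2 = InvRound(s_1, k_2) = 0x3B9
s_3 = InvRound(s_2, k_1) = 0x44F
s_4 = InvRound(s_3, k_0) = 0x9CF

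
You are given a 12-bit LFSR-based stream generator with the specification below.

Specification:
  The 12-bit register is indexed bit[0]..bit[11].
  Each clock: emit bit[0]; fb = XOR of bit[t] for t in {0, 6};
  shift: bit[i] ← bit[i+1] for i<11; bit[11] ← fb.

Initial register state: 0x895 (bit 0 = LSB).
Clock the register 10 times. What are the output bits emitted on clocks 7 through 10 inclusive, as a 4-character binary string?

0100

reg_0 = 0x895
clock 1: out=1, reg = 0xC4A
clock 2: out=0, reg = 0xE25
clock 3: out=1, reg = 0xF12
clock 4: out=0, reg = 0x789
clock 5: out=1, reg = 0xBC4
clock 6: out=0, reg = 0xDE2
clock 7: out=0, reg = 0xEF1
clock 8: out=1, reg = 0x778
clock 9: out=0, reg = 0xBBC
clock 10: out=0, reg = 0x5DE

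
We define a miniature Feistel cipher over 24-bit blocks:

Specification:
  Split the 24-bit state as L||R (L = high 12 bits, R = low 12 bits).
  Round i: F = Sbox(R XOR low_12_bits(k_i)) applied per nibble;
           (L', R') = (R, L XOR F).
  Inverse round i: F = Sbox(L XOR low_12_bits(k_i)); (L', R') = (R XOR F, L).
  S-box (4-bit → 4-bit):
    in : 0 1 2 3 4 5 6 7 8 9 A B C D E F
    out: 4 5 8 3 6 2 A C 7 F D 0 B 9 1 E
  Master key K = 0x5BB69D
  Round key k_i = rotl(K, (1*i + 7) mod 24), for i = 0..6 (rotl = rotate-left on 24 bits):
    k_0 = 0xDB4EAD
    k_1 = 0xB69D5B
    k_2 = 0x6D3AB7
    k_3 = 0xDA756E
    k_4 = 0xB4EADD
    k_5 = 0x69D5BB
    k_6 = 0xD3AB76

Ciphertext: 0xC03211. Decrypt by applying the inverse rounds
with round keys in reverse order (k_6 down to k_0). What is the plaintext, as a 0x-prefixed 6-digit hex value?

0xAA54F0

s_0 = ciphertext = 0xC03211
s_1 = InvRound(s_0, k_6) = 0xED3C03
s_2 = InvRound(s_1, k_5) = 0xCA4ED3
s_3 = InvRound(s_2, k_4) = 0x41CCA4
s_4 = InvRound(s_3, k_3) = 0x96C41C
s_5 = InvRound(s_4, k_2) = 0x78C96C
s_6 = InvRound(s_5, k_1) = 0x4F078C
s_7 = InvRound(s_6, k_0) = 0xAA54F0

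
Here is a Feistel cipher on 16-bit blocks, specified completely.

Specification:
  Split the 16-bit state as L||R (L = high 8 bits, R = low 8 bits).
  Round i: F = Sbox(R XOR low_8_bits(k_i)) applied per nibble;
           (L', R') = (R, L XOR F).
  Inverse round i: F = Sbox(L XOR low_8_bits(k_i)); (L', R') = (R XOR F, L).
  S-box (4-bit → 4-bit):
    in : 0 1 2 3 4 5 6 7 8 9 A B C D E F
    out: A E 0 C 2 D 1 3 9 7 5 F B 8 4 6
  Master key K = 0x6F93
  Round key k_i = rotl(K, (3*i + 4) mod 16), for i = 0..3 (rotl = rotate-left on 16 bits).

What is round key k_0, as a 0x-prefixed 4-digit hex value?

0xF936

K = 0x6F93
k_0 = rotl(K, (3*0+4) mod 16) = rotl(K, 4) = 0xF936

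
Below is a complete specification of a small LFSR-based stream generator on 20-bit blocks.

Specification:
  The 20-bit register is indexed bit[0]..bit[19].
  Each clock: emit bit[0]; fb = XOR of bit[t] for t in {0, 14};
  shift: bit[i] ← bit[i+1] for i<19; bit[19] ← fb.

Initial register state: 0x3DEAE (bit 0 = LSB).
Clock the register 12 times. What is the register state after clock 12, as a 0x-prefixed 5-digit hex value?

0x6E13D

reg_0 = 0x3DEAE
clock 1: out=0, reg = 0x9EF57
clock 2: out=1, reg = 0x4F7AB
clock 3: out=1, reg = 0x27BD5
clock 4: out=1, reg = 0x13DEA
clock 5: out=0, reg = 0x09EF5
clock 6: out=1, reg = 0x84F7A
clock 7: out=0, reg = 0xC27BD
clock 8: out=1, reg = 0xE13DE
clock 9: out=0, reg = 0x709EF
clock 10: out=1, reg = 0xB84F7
clock 11: out=1, reg = 0xDC27B
clock 12: out=1, reg = 0x6E13D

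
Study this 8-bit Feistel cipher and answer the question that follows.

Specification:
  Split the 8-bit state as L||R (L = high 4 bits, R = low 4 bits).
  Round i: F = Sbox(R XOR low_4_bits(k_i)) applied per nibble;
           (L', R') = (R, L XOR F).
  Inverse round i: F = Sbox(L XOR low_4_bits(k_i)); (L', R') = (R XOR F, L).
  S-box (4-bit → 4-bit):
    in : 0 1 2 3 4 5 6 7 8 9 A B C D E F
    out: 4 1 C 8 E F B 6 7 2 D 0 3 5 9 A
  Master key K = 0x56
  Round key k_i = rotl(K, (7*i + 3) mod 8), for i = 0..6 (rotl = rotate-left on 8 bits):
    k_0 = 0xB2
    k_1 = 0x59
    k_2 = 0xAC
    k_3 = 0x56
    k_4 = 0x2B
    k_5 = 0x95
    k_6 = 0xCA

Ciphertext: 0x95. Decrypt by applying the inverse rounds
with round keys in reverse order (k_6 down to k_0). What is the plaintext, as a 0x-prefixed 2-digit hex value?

s_0 = ciphertext = 0x95
s_1 = InvRound(s_0, k_6) = 0xD9
s_2 = InvRound(s_1, k_5) = 0xED
s_3 = InvRound(s_2, k_4) = 0x2E
s_4 = InvRound(s_3, k_3) = 0x02
s_5 = InvRound(s_4, k_2) = 0x10
s_6 = InvRound(s_5, k_1) = 0x71
s_7 = InvRound(s_6, k_0) = 0xE7

0xE7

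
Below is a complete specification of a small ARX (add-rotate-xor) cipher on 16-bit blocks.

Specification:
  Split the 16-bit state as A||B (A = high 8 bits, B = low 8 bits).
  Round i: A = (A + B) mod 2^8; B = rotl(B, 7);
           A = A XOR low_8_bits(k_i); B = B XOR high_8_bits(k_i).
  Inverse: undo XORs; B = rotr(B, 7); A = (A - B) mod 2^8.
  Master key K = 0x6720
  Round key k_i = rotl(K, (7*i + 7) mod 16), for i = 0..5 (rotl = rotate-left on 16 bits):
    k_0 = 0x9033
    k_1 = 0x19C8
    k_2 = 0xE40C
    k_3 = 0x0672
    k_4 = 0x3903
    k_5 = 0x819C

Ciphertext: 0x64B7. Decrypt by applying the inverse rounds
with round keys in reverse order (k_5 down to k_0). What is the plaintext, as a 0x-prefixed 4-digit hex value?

s_0 = ciphertext = 0x64B7
s_1 = InvRound(s_0, k_5) = 0x8C6C
s_2 = InvRound(s_1, k_4) = 0xE5AA
s_3 = InvRound(s_2, k_3) = 0x3E59
s_4 = InvRound(s_3, k_2) = 0xB77B
s_5 = InvRound(s_4, k_1) = 0xBBC4
s_6 = InvRound(s_5, k_0) = 0xE0A8

0xE0A8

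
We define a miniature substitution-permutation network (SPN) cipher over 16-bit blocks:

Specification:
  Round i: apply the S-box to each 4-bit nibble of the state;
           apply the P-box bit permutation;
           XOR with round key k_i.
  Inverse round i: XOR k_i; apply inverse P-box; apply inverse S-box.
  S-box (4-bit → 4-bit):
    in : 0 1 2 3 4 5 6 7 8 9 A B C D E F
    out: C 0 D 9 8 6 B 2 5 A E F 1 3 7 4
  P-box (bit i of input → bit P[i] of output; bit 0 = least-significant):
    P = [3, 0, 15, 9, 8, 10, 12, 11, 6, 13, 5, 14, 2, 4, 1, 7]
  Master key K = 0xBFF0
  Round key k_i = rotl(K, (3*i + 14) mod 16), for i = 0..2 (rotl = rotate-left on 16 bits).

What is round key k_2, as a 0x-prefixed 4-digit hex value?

0xFF0B

K = 0xBFF0
k_0 = rotl(K, (3*0+14) mod 16) = rotl(K, 14) = 0x2FFC
k_1 = rotl(K, (3*1+14) mod 16) = rotl(K, 1) = 0x7FE1
k_2 = rotl(K, (3*2+14) mod 16) = rotl(K, 4) = 0xFF0B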